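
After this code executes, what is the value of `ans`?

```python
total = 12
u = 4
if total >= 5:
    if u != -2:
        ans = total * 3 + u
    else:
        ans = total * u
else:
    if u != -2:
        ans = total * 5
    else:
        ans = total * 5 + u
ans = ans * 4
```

160

total=12, u=4
total >= 5 is True; u != -2 is True
→ ans = total * 3 + u = 40
ans = 40*4 = 160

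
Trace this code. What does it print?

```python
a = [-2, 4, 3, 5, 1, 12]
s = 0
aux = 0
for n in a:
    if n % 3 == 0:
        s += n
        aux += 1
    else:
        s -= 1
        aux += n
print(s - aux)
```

1

n=-2: not %3==0, s = 0-1 = -1; aux=-2
n=4: not %3==0, s = (-1)-1 = -2; aux=2
n=3: %3==0, s = (-2)+3 = 1; aux=3
n=5: not %3==0, s = 1-1 = 0; aux=8
n=1: not %3==0, s = 0-1 = -1; aux=9
n=12: %3==0, s = (-1)+12 = 11; aux=10
s-aux = 11-10 = 1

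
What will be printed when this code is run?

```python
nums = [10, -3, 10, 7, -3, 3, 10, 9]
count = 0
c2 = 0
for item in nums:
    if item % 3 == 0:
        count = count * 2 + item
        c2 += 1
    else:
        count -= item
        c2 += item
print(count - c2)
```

-378

item=10: not %3==0, count = 0-10 = -10; c2=10
item=-3: %3==0, count = (-10)*2+(-3) = -23; c2=11
item=10: not %3==0, count = (-23)-10 = -33; c2=21
item=7: not %3==0, count = (-33)-7 = -40; c2=28
item=-3: %3==0, count = (-40)*2+(-3) = -83; c2=29
item=3: %3==0, count = (-83)*2+3 = -163; c2=30
item=10: not %3==0, count = (-163)-10 = -173; c2=40
item=9: %3==0, count = (-173)*2+9 = -337; c2=41
count-c2 = (-337)-41 = -378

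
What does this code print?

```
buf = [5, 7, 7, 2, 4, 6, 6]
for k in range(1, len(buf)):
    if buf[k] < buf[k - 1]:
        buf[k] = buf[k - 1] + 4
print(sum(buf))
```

k=1: 7>=5, unchanged → [5, 7, 7, 2, 4, 6, 6]
k=2: 7>=7, unchanged → [5, 7, 7, 2, 4, 6, 6]
k=3: 2<7, buf[3] = 7+4 = 11 → [5, 7, 7, 11, 4, 6, 6]
k=4: 4<11, buf[4] = 11+4 = 15 → [5, 7, 7, 11, 15, 6, 6]
k=5: 6<15, buf[5] = 15+4 = 19 → [5, 7, 7, 11, 15, 19, 6]
k=6: 6<19, buf[6] = 19+4 = 23 → [5, 7, 7, 11, 15, 19, 23]
sum = 87

87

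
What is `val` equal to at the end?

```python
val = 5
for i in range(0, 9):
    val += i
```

41

i=0: val = 5+0 = 5
i=1: val = 5+1 = 6
i=2: val = 6+2 = 8
i=3: val = 8+3 = 11
i=4: val = 11+4 = 15
i=5: val = 15+5 = 20
i=6: val = 20+6 = 26
i=7: val = 26+7 = 33
i=8: val = 33+8 = 41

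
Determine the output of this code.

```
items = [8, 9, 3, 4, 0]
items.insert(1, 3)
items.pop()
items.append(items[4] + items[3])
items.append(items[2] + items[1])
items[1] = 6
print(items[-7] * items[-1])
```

96

insert 3 at 1 → [8, 3, 9, 3, 4, 0]
pop() removes 0 → [8, 3, 9, 3, 4]
append items[4]+items[3] = 4+3 = 7 → [8, 3, 9, 3, 4, 7]
append items[2]+items[1] = 9+3 = 12 → [8, 3, 9, 3, 4, 7, 12]
items[1] = 6 → [8, 6, 9, 3, 4, 7, 12]
items[-7]*items[-1] = 8*12 = 96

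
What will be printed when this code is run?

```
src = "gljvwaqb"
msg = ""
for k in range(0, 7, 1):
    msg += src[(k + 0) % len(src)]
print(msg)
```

k=0: add src[0]='g' → 'g'
k=1: add src[1]='l' → 'gl'
k=2: add src[2]='j' → 'glj'
k=3: add src[3]='v' → 'gljv'
k=4: add src[4]='w' → 'gljvw'
k=5: add src[5]='a' → 'gljvwa'
k=6: add src[6]='q' → 'gljvwaq'

gljvwaq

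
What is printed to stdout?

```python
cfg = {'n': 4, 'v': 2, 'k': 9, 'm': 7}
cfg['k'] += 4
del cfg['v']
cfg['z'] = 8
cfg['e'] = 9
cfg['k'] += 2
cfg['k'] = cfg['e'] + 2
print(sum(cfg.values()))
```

39

cfg['k'] = 9+4 = 13 → {'n': 4, 'v': 2, 'k': 13, 'm': 7}
del 'v' → {'n': 4, 'k': 13, 'm': 7}
cfg['z'] = 8 → {'n': 4, 'k': 13, 'm': 7, 'z': 8}
cfg['e'] = 9 → {'n': 4, 'k': 13, 'm': 7, 'z': 8, 'e': 9}
cfg['k'] = 13+2 = 15 → {'n': 4, 'k': 15, 'm': 7, 'z': 8, 'e': 9}
cfg['k'] = cfg['e']+2 = 11 → {'n': 4, 'k': 11, 'm': 7, 'z': 8, 'e': 9}
sum of values = 39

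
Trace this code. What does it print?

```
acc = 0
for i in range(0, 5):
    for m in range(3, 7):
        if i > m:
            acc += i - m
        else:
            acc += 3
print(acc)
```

i=0,m=3: not 0>3, acc = 0+3 = 3
i=0,m=4: not 0>4, acc = 3+3 = 6
i=0,m=5: not 0>5, acc = 6+3 = 9
i=0,m=6: not 0>6, acc = 9+3 = 12
i=1,m=3: not 1>3, acc = 12+3 = 15
i=1,m=4: not 1>4, acc = 15+3 = 18
i=1,m=5: not 1>5, acc = 18+3 = 21
i=1,m=6: not 1>6, acc = 21+3 = 24
i=2,m=3: not 2>3, acc = 24+3 = 27
i=2,m=4: not 2>4, acc = 27+3 = 30
i=2,m=5: not 2>5, acc = 30+3 = 33
i=2,m=6: not 2>6, acc = 33+3 = 36
i=3,m=3: not 3>3, acc = 36+3 = 39
i=3,m=4: not 3>4, acc = 39+3 = 42
i=3,m=5: not 3>5, acc = 42+3 = 45
i=3,m=6: not 3>6, acc = 45+3 = 48
i=4,m=3: 4>3, acc = 48+1 = 49
i=4,m=4: not 4>4, acc = 49+3 = 52
i=4,m=5: not 4>5, acc = 52+3 = 55
i=4,m=6: not 4>6, acc = 55+3 = 58

58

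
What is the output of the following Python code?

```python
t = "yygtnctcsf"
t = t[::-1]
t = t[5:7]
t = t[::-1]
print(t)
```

reverse → 'fsctcntgyy'
slice [5:7] → 'nt'
reverse → 'tn'

tn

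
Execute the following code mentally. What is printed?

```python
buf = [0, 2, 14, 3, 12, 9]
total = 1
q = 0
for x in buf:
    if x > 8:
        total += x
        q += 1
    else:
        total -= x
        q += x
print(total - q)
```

23

x=0: not >8, total = 1-0 = 1; q=0
x=2: not >8, total = 1-2 = -1; q=2
x=14: >8, total = (-1)+14 = 13; q=3
x=3: not >8, total = 13-3 = 10; q=6
x=12: >8, total = 10+12 = 22; q=7
x=9: >8, total = 22+9 = 31; q=8
total-q = 31-8 = 23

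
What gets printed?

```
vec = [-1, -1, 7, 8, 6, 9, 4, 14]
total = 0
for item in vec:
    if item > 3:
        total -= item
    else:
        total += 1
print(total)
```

item=-1: not >3, total = 0+1 = 1
item=-1: not >3, total = 1+1 = 2
item=7: >3, total = 2-7 = -5
item=8: >3, total = (-5)-8 = -13
item=6: >3, total = (-13)-6 = -19
item=9: >3, total = (-19)-9 = -28
item=4: >3, total = (-28)-4 = -32
item=14: >3, total = (-32)-14 = -46

-46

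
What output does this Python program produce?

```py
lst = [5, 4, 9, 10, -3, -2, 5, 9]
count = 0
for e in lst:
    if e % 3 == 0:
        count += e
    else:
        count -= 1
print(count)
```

e=5: not %3==0, count = 0-1 = -1
e=4: not %3==0, count = (-1)-1 = -2
e=9: %3==0, count = (-2)+9 = 7
e=10: not %3==0, count = 7-1 = 6
e=-3: %3==0, count = 6+(-3) = 3
e=-2: not %3==0, count = 3-1 = 2
e=5: not %3==0, count = 2-1 = 1
e=9: %3==0, count = 1+9 = 10

10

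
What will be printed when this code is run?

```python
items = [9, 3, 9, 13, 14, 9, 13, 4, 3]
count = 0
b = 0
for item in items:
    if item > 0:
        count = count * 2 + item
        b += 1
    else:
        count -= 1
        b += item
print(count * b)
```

item=9: >0, count = 0*2+9 = 9; b=1
item=3: >0, count = 9*2+3 = 21; b=2
item=9: >0, count = 21*2+9 = 51; b=3
item=13: >0, count = 51*2+13 = 115; b=4
item=14: >0, count = 115*2+14 = 244; b=5
item=9: >0, count = 244*2+9 = 497; b=6
item=13: >0, count = 497*2+13 = 1007; b=7
item=4: >0, count = 1007*2+4 = 2018; b=8
item=3: >0, count = 2018*2+3 = 4039; b=9
count*b = 4039*9 = 36351

36351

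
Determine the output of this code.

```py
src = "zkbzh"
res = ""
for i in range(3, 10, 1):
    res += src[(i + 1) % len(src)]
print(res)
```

i=3: add src[4]='h' → 'h'
i=4: add src[0]='z' → 'hz'
i=5: add src[1]='k' → 'hzk'
i=6: add src[2]='b' → 'hzkb'
i=7: add src[3]='z' → 'hzkbz'
i=8: add src[4]='h' → 'hzkbzh'
i=9: add src[0]='z' → 'hzkbzhz'

hzkbzhz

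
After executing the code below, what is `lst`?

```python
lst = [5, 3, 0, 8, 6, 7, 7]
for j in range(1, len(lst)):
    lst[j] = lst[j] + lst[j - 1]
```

j=1: lst[1] = 3+5 = 8 → [5, 8, 0, 8, 6, 7, 7]
j=2: lst[2] = 0+8 = 8 → [5, 8, 8, 8, 6, 7, 7]
j=3: lst[3] = 8+8 = 16 → [5, 8, 8, 16, 6, 7, 7]
j=4: lst[4] = 6+16 = 22 → [5, 8, 8, 16, 22, 7, 7]
j=5: lst[5] = 7+22 = 29 → [5, 8, 8, 16, 22, 29, 7]
j=6: lst[6] = 7+29 = 36 → [5, 8, 8, 16, 22, 29, 36]

[5, 8, 8, 16, 22, 29, 36]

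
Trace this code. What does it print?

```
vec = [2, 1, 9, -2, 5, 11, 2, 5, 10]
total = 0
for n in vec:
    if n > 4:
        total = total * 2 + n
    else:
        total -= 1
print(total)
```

n=2: not >4, total = 0-1 = -1
n=1: not >4, total = (-1)-1 = -2
n=9: >4, total = (-2)*2+9 = 5
n=-2: not >4, total = 5-1 = 4
n=5: >4, total = 4*2+5 = 13
n=11: >4, total = 13*2+11 = 37
n=2: not >4, total = 37-1 = 36
n=5: >4, total = 36*2+5 = 77
n=10: >4, total = 77*2+10 = 164

164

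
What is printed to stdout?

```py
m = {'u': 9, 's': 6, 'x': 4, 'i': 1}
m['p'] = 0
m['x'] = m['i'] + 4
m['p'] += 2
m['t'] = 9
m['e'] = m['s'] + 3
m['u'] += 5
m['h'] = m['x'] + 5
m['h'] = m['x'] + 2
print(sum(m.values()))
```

53

m['p'] = 0 → {'u': 9, 's': 6, 'x': 4, 'i': 1, 'p': 0}
m['x'] = m['i']+4 = 5 → {'u': 9, 's': 6, 'x': 5, 'i': 1, 'p': 0}
m['p'] = 0+2 = 2 → {'u': 9, 's': 6, 'x': 5, 'i': 1, 'p': 2}
m['t'] = 9 → {'u': 9, 's': 6, 'x': 5, 'i': 1, 'p': 2, 't': 9}
m['e'] = m['s']+3 = 9 → {'u': 9, 's': 6, 'x': 5, 'i': 1, 'p': 2, 't': 9, 'e': 9}
m['u'] = 9+5 = 14 → {'u': 14, 's': 6, 'x': 5, 'i': 1, 'p': 2, 't': 9, 'e': 9}
m['h'] = m['x']+5 = 10 → {'u': 14, 's': 6, 'x': 5, 'i': 1, 'p': 2, 't': 9, 'e': 9, 'h': 10}
m['h'] = m['x']+2 = 7 → {'u': 14, 's': 6, 'x': 5, 'i': 1, 'p': 2, 't': 9, 'e': 9, 'h': 7}
sum of values = 53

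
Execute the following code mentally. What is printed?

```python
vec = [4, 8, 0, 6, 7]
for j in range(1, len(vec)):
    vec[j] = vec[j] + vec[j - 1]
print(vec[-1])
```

25

j=1: vec[1] = 8+4 = 12 → [4, 12, 0, 6, 7]
j=2: vec[2] = 0+12 = 12 → [4, 12, 12, 6, 7]
j=3: vec[3] = 6+12 = 18 → [4, 12, 12, 18, 7]
j=4: vec[4] = 7+18 = 25 → [4, 12, 12, 18, 25]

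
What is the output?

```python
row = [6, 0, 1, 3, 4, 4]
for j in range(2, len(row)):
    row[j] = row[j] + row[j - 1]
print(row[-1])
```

j=2: row[2] = 1+0 = 1 → [6, 0, 1, 3, 4, 4]
j=3: row[3] = 3+1 = 4 → [6, 0, 1, 4, 4, 4]
j=4: row[4] = 4+4 = 8 → [6, 0, 1, 4, 8, 4]
j=5: row[5] = 4+8 = 12 → [6, 0, 1, 4, 8, 12]

12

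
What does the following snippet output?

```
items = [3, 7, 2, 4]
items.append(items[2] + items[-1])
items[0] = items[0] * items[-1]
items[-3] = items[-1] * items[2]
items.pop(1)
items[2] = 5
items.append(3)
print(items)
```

append items[2]+items[-1] = 2+4 = 6 → [3, 7, 2, 4, 6]
items[0] = items[0]*items[-1] = 3*6 = 18 → [18, 7, 2, 4, 6]
items[-3] = items[-1]*items[2] = 6*2 = 12 → [18, 7, 12, 4, 6]
pop(1) removes 7 → [18, 12, 4, 6]
items[2] = 5 → [18, 12, 5, 6]
append 3 → [18, 12, 5, 6, 3]

[18, 12, 5, 6, 3]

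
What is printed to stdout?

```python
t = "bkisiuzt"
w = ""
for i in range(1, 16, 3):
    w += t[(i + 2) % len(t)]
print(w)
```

szkit

i=1: add t[3]='s' → 's'
i=4: add t[6]='z' → 'sz'
i=7: add t[1]='k' → 'szk'
i=10: add t[4]='i' → 'szki'
i=13: add t[7]='t' → 'szkit'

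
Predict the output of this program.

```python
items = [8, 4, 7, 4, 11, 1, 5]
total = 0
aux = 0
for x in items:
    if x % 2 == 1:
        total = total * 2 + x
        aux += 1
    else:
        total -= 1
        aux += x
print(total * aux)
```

x=8: not odd, total = 0-1 = -1; aux=8
x=4: not odd, total = (-1)-1 = -2; aux=12
x=7: odd, total = (-2)*2+7 = 3; aux=13
x=4: not odd, total = 3-1 = 2; aux=17
x=11: odd, total = 2*2+11 = 15; aux=18
x=1: odd, total = 15*2+1 = 31; aux=19
x=5: odd, total = 31*2+5 = 67; aux=20
total*aux = 67*20 = 1340

1340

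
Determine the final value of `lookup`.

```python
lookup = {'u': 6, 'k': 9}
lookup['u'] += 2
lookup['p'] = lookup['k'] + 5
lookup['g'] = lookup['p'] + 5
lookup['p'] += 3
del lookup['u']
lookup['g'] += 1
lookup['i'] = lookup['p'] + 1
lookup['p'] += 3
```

lookup['u'] = 6+2 = 8 → {'u': 8, 'k': 9}
lookup['p'] = lookup['k']+5 = 14 → {'u': 8, 'k': 9, 'p': 14}
lookup['g'] = lookup['p']+5 = 19 → {'u': 8, 'k': 9, 'p': 14, 'g': 19}
lookup['p'] = 14+3 = 17 → {'u': 8, 'k': 9, 'p': 17, 'g': 19}
del 'u' → {'k': 9, 'p': 17, 'g': 19}
lookup['g'] = 19+1 = 20 → {'k': 9, 'p': 17, 'g': 20}
lookup['i'] = lookup['p']+1 = 18 → {'k': 9, 'p': 17, 'g': 20, 'i': 18}
lookup['p'] = 17+3 = 20 → {'k': 9, 'p': 20, 'g': 20, 'i': 18}

{'k': 9, 'p': 20, 'g': 20, 'i': 18}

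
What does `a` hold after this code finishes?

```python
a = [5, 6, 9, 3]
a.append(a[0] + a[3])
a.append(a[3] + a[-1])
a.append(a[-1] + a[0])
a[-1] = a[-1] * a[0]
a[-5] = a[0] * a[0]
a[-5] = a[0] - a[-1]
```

[5, 6, -75, 3, 8, 11, 80]

append a[0]+a[3] = 5+3 = 8 → [5, 6, 9, 3, 8]
append a[3]+a[-1] = 3+8 = 11 → [5, 6, 9, 3, 8, 11]
append a[-1]+a[0] = 11+5 = 16 → [5, 6, 9, 3, 8, 11, 16]
a[-1] = a[-1]*a[0] = 16*5 = 80 → [5, 6, 9, 3, 8, 11, 80]
a[-5] = a[0]*a[0] = 5*5 = 25 → [5, 6, 25, 3, 8, 11, 80]
a[-5] = a[0]-a[-1] = 5-80 = -75 → [5, 6, -75, 3, 8, 11, 80]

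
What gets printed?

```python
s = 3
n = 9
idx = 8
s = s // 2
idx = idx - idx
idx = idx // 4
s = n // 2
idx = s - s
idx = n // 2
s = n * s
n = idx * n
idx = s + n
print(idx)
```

72

s = 3//2 = 1
idx = 8-8 = 0
idx = 0//4 = 0
s = 9//2 = 4
idx = 4-4 = 0
idx = 9//2 = 4
s = 9*4 = 36
n = 4*9 = 36
idx = 36+36 = 72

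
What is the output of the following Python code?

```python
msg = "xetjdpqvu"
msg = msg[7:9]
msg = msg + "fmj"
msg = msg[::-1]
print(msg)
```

slice [7:9] → 'vu'
+ 'fmj' → 'vufmj'
reverse → 'jmfuv'

jmfuv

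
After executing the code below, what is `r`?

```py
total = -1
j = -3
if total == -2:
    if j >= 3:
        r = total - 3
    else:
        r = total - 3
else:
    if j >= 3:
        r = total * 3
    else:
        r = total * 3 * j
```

total=-1, j=-3
total == -2 is False; j >= 3 is False
→ r = total * 3 * j = 9

9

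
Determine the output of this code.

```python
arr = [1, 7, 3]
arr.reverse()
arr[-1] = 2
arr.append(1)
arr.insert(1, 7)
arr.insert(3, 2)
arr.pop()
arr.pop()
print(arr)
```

[3, 7, 7, 2]

reverse → [3, 7, 1]
arr[-1] = 2 → [3, 7, 2]
append 1 → [3, 7, 2, 1]
insert 7 at 1 → [3, 7, 7, 2, 1]
insert 2 at 3 → [3, 7, 7, 2, 2, 1]
pop() removes 1 → [3, 7, 7, 2, 2]
pop() removes 2 → [3, 7, 7, 2]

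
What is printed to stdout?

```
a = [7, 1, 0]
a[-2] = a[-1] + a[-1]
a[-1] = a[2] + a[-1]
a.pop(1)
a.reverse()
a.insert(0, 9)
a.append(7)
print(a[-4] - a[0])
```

0

a[-2] = a[-1]+a[-1] = 0+0 = 0 → [7, 0, 0]
a[-1] = a[2]+a[-1] = 0+0 = 0 → [7, 0, 0]
pop(1) removes 0 → [7, 0]
reverse → [0, 7]
insert 9 at 0 → [9, 0, 7]
append 7 → [9, 0, 7, 7]
a[-4]-a[0] = 9-9 = 0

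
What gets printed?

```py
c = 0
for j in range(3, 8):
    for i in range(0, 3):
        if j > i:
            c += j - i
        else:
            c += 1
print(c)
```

60

j=3,i=0: 3>0, c = 0+3 = 3
j=3,i=1: 3>1, c = 3+2 = 5
j=3,i=2: 3>2, c = 5+1 = 6
j=4,i=0: 4>0, c = 6+4 = 10
j=4,i=1: 4>1, c = 10+3 = 13
j=4,i=2: 4>2, c = 13+2 = 15
j=5,i=0: 5>0, c = 15+5 = 20
j=5,i=1: 5>1, c = 20+4 = 24
j=5,i=2: 5>2, c = 24+3 = 27
j=6,i=0: 6>0, c = 27+6 = 33
j=6,i=1: 6>1, c = 33+5 = 38
j=6,i=2: 6>2, c = 38+4 = 42
j=7,i=0: 7>0, c = 42+7 = 49
j=7,i=1: 7>1, c = 49+6 = 55
j=7,i=2: 7>2, c = 55+5 = 60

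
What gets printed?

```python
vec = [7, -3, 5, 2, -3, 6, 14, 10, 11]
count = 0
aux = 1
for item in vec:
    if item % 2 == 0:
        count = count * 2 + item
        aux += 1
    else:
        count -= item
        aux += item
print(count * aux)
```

-1166

item=7: not even, count = 0-7 = -7; aux=8
item=-3: not even, count = (-7)-(-3) = -4; aux=5
item=5: not even, count = (-4)-5 = -9; aux=10
item=2: even, count = (-9)*2+2 = -16; aux=11
item=-3: not even, count = (-16)-(-3) = -13; aux=8
item=6: even, count = (-13)*2+6 = -20; aux=9
item=14: even, count = (-20)*2+14 = -26; aux=10
item=10: even, count = (-26)*2+10 = -42; aux=11
item=11: not even, count = (-42)-11 = -53; aux=22
count*aux = (-53)*22 = -1166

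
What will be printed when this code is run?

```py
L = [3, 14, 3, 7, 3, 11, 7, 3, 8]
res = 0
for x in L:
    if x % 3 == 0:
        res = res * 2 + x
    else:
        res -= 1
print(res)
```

x=3: %3==0, res = 0*2+3 = 3
x=14: not %3==0, res = 3-1 = 2
x=3: %3==0, res = 2*2+3 = 7
x=7: not %3==0, res = 7-1 = 6
x=3: %3==0, res = 6*2+3 = 15
x=11: not %3==0, res = 15-1 = 14
x=7: not %3==0, res = 14-1 = 13
x=3: %3==0, res = 13*2+3 = 29
x=8: not %3==0, res = 29-1 = 28

28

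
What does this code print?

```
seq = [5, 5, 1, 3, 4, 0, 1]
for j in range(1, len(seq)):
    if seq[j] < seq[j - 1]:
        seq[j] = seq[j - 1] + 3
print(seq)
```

[5, 5, 8, 11, 14, 17, 20]

j=1: 5>=5, unchanged → [5, 5, 1, 3, 4, 0, 1]
j=2: 1<5, seq[2] = 5+3 = 8 → [5, 5, 8, 3, 4, 0, 1]
j=3: 3<8, seq[3] = 8+3 = 11 → [5, 5, 8, 11, 4, 0, 1]
j=4: 4<11, seq[4] = 11+3 = 14 → [5, 5, 8, 11, 14, 0, 1]
j=5: 0<14, seq[5] = 14+3 = 17 → [5, 5, 8, 11, 14, 17, 1]
j=6: 1<17, seq[6] = 17+3 = 20 → [5, 5, 8, 11, 14, 17, 20]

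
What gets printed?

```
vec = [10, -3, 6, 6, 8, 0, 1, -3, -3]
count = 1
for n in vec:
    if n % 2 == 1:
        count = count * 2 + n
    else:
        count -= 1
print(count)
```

n=10: not odd, count = 1-1 = 0
n=-3: odd, count = 0*2+(-3) = -3
n=6: not odd, count = (-3)-1 = -4
n=6: not odd, count = (-4)-1 = -5
n=8: not odd, count = (-5)-1 = -6
n=0: not odd, count = (-6)-1 = -7
n=1: odd, count = (-7)*2+1 = -13
n=-3: odd, count = (-13)*2+(-3) = -29
n=-3: odd, count = (-29)*2+(-3) = -61

-61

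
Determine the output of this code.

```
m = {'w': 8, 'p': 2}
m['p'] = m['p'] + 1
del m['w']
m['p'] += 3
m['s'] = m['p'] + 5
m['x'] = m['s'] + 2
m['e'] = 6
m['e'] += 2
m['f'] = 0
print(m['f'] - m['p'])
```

-6

m['p'] = m['p']+1 = 3 → {'w': 8, 'p': 3}
del 'w' → {'p': 3}
m['p'] = 3+3 = 6 → {'p': 6}
m['s'] = m['p']+5 = 11 → {'p': 6, 's': 11}
m['x'] = m['s']+2 = 13 → {'p': 6, 's': 11, 'x': 13}
m['e'] = 6 → {'p': 6, 's': 11, 'x': 13, 'e': 6}
m['e'] = 6+2 = 8 → {'p': 6, 's': 11, 'x': 13, 'e': 8}
m['f'] = 0 → {'p': 6, 's': 11, 'x': 13, 'e': 8, 'f': 0}
m['f']-m['p'] = 0-6 = -6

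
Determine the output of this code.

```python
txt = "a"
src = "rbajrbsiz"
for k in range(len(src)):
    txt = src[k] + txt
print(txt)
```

k=0: prepend 'r' → 'ra'
k=1: prepend 'b' → 'bra'
k=2: prepend 'a' → 'abra'
k=3: prepend 'j' → 'jabra'
k=4: prepend 'r' → 'rjabra'
k=5: prepend 'b' → 'brjabra'
k=6: prepend 's' → 'sbrjabra'
k=7: prepend 'i' → 'isbrjabra'
k=8: prepend 'z' → 'zisbrjabra'

zisbrjabra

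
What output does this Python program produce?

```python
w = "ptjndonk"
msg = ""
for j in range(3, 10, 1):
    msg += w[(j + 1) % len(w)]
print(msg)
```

j=3: add w[4]='d' → 'd'
j=4: add w[5]='o' → 'do'
j=5: add w[6]='n' → 'don'
j=6: add w[7]='k' → 'donk'
j=7: add w[0]='p' → 'donkp'
j=8: add w[1]='t' → 'donkpt'
j=9: add w[2]='j' → 'donkptj'

donkptj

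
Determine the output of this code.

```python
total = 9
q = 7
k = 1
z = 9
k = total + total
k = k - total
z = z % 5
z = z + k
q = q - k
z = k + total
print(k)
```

9

k = 9+9 = 18
k = 18-9 = 9
z = 9%5 = 4
z = 4+9 = 13
q = 7-9 = -2
z = 9+9 = 18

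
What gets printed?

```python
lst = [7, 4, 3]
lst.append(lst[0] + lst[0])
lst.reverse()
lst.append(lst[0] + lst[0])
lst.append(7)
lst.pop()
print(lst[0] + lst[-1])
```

append lst[0]+lst[0] = 7+7 = 14 → [7, 4, 3, 14]
reverse → [14, 3, 4, 7]
append lst[0]+lst[0] = 14+14 = 28 → [14, 3, 4, 7, 28]
append 7 → [14, 3, 4, 7, 28, 7]
pop() removes 7 → [14, 3, 4, 7, 28]
lst[0]+lst[-1] = 14+28 = 42

42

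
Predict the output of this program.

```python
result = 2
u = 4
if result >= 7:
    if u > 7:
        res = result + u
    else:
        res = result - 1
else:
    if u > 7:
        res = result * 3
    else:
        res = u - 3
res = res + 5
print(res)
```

result=2, u=4
result >= 7 is False; u > 7 is False
→ res = u - 3 = 1
res = 1+5 = 6

6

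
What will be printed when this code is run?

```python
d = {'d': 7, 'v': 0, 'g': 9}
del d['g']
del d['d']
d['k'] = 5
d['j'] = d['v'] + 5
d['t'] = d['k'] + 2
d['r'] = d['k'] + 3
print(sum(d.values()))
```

25

del 'g' → {'d': 7, 'v': 0}
del 'd' → {'v': 0}
d['k'] = 5 → {'v': 0, 'k': 5}
d['j'] = d['v']+5 = 5 → {'v': 0, 'k': 5, 'j': 5}
d['t'] = d['k']+2 = 7 → {'v': 0, 'k': 5, 'j': 5, 't': 7}
d['r'] = d['k']+3 = 8 → {'v': 0, 'k': 5, 'j': 5, 't': 7, 'r': 8}
sum of values = 25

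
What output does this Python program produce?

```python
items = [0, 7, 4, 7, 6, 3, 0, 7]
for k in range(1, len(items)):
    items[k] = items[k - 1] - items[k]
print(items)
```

k=1: items[1] = 0-7 = -7 → [0, -7, 4, 7, 6, 3, 0, 7]
k=2: items[2] = (-7)-4 = -11 → [0, -7, -11, 7, 6, 3, 0, 7]
k=3: items[3] = (-11)-7 = -18 → [0, -7, -11, -18, 6, 3, 0, 7]
k=4: items[4] = (-18)-6 = -24 → [0, -7, -11, -18, -24, 3, 0, 7]
k=5: items[5] = (-24)-3 = -27 → [0, -7, -11, -18, -24, -27, 0, 7]
k=6: items[6] = (-27)-0 = -27 → [0, -7, -11, -18, -24, -27, -27, 7]
k=7: items[7] = (-27)-7 = -34 → [0, -7, -11, -18, -24, -27, -27, -34]

[0, -7, -11, -18, -24, -27, -27, -34]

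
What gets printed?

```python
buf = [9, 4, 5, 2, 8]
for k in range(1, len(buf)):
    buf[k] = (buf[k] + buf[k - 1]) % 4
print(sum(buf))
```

k=1: buf[1] = (4+9)%4 = 1 → [9, 1, 5, 2, 8]
k=2: buf[2] = (5+1)%4 = 2 → [9, 1, 2, 2, 8]
k=3: buf[3] = (2+2)%4 = 0 → [9, 1, 2, 0, 8]
k=4: buf[4] = (8+0)%4 = 0 → [9, 1, 2, 0, 0]
sum = 12

12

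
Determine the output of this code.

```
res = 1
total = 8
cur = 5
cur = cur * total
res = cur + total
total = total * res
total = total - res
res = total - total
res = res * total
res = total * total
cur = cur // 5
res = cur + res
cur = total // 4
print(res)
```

112904

cur = 5*8 = 40
res = 40+8 = 48
total = 8*48 = 384
total = 384-48 = 336
res = 336-336 = 0
res = 0*336 = 0
res = 336*336 = 112896
cur = 40//5 = 8
res = 8+112896 = 112904
cur = 336//4 = 84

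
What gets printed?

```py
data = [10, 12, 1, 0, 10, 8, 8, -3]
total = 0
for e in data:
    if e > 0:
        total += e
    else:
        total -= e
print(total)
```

52

e=10: >0, total = 0+10 = 10
e=12: >0, total = 10+12 = 22
e=1: >0, total = 22+1 = 23
e=0: not >0, total = 23-0 = 23
e=10: >0, total = 23+10 = 33
e=8: >0, total = 33+8 = 41
e=8: >0, total = 41+8 = 49
e=-3: not >0, total = 49-(-3) = 52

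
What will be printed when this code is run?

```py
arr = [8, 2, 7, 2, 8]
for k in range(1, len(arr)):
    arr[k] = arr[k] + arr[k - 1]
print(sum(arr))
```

81

k=1: arr[1] = 2+8 = 10 → [8, 10, 7, 2, 8]
k=2: arr[2] = 7+10 = 17 → [8, 10, 17, 2, 8]
k=3: arr[3] = 2+17 = 19 → [8, 10, 17, 19, 8]
k=4: arr[4] = 8+19 = 27 → [8, 10, 17, 19, 27]
sum = 81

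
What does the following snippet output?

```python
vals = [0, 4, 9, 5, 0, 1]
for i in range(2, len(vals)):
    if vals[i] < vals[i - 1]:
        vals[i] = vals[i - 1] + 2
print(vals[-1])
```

15

i=2: 9>=4, unchanged → [0, 4, 9, 5, 0, 1]
i=3: 5<9, vals[3] = 9+2 = 11 → [0, 4, 9, 11, 0, 1]
i=4: 0<11, vals[4] = 11+2 = 13 → [0, 4, 9, 11, 13, 1]
i=5: 1<13, vals[5] = 13+2 = 15 → [0, 4, 9, 11, 13, 15]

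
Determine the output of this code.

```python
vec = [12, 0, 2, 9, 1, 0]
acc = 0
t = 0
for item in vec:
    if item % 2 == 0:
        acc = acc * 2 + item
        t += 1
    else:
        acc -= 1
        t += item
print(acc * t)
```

item=12: even, acc = 0*2+12 = 12; t=1
item=0: even, acc = 12*2+0 = 24; t=2
item=2: even, acc = 24*2+2 = 50; t=3
item=9: not even, acc = 50-1 = 49; t=12
item=1: not even, acc = 49-1 = 48; t=13
item=0: even, acc = 48*2+0 = 96; t=14
acc*t = 96*14 = 1344

1344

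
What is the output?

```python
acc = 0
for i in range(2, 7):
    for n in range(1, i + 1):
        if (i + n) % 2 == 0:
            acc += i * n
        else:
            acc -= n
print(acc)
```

135

i=2,n=1: odd sum, acc = 0-1 = -1
i=2,n=2: even sum, acc = (-1)+4 = 3
i=3,n=1: even sum, acc = 3+3 = 6
i=3,n=2: odd sum, acc = 6-2 = 4
i=3,n=3: even sum, acc = 4+9 = 13
i=4,n=1: odd sum, acc = 13-1 = 12
i=4,n=2: even sum, acc = 12+8 = 20
i=4,n=3: odd sum, acc = 20-3 = 17
i=4,n=4: even sum, acc = 17+16 = 33
i=5,n=1: even sum, acc = 33+5 = 38
i=5,n=2: odd sum, acc = 38-2 = 36
i=5,n=3: even sum, acc = 36+15 = 51
i=5,n=4: odd sum, acc = 51-4 = 47
i=5,n=5: even sum, acc = 47+25 = 72
i=6,n=1: odd sum, acc = 72-1 = 71
i=6,n=2: even sum, acc = 71+12 = 83
i=6,n=3: odd sum, acc = 83-3 = 80
i=6,n=4: even sum, acc = 80+24 = 104
i=6,n=5: odd sum, acc = 104-5 = 99
i=6,n=6: even sum, acc = 99+36 = 135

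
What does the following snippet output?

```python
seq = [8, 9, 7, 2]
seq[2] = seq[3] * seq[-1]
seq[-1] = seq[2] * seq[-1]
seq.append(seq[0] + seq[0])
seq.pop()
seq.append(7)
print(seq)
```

[8, 9, 4, 8, 7]

seq[2] = seq[3]*seq[-1] = 2*2 = 4 → [8, 9, 4, 2]
seq[-1] = seq[2]*seq[-1] = 4*2 = 8 → [8, 9, 4, 8]
append seq[0]+seq[0] = 8+8 = 16 → [8, 9, 4, 8, 16]
pop() removes 16 → [8, 9, 4, 8]
append 7 → [8, 9, 4, 8, 7]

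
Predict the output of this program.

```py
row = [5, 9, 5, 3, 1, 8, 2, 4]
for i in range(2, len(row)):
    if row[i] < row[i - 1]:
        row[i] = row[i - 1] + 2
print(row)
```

[5, 9, 11, 13, 15, 17, 19, 21]

i=2: 5<9, row[2] = 9+2 = 11 → [5, 9, 11, 3, 1, 8, 2, 4]
i=3: 3<11, row[3] = 11+2 = 13 → [5, 9, 11, 13, 1, 8, 2, 4]
i=4: 1<13, row[4] = 13+2 = 15 → [5, 9, 11, 13, 15, 8, 2, 4]
i=5: 8<15, row[5] = 15+2 = 17 → [5, 9, 11, 13, 15, 17, 2, 4]
i=6: 2<17, row[6] = 17+2 = 19 → [5, 9, 11, 13, 15, 17, 19, 4]
i=7: 4<19, row[7] = 19+2 = 21 → [5, 9, 11, 13, 15, 17, 19, 21]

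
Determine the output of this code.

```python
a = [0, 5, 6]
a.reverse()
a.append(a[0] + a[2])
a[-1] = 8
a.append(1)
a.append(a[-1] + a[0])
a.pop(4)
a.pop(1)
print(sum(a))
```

21

reverse → [6, 5, 0]
append a[0]+a[2] = 6+0 = 6 → [6, 5, 0, 6]
a[-1] = 8 → [6, 5, 0, 8]
append 1 → [6, 5, 0, 8, 1]
append a[-1]+a[0] = 1+6 = 7 → [6, 5, 0, 8, 1, 7]
pop(4) removes 1 → [6, 5, 0, 8, 7]
pop(1) removes 5 → [6, 0, 8, 7]
sum = 21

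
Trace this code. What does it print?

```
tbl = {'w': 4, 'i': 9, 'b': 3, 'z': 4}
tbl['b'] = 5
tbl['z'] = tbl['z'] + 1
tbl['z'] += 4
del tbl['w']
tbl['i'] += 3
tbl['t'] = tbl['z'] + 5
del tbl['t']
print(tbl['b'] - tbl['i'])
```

-7

tbl['b'] = 5 → {'w': 4, 'i': 9, 'b': 5, 'z': 4}
tbl['z'] = tbl['z']+1 = 5 → {'w': 4, 'i': 9, 'b': 5, 'z': 5}
tbl['z'] = 5+4 = 9 → {'w': 4, 'i': 9, 'b': 5, 'z': 9}
del 'w' → {'i': 9, 'b': 5, 'z': 9}
tbl['i'] = 9+3 = 12 → {'i': 12, 'b': 5, 'z': 9}
tbl['t'] = tbl['z']+5 = 14 → {'i': 12, 'b': 5, 'z': 9, 't': 14}
del 't' → {'i': 12, 'b': 5, 'z': 9}
tbl['b']-tbl['i'] = 5-12 = -7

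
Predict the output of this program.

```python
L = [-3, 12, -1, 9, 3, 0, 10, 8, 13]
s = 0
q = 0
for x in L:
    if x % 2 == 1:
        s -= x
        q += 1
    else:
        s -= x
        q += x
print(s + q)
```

-16

x=-3: odd, s = 0-(-3) = 3; q=1
x=12: not odd, s = 3-12 = -9; q=13
x=-1: odd, s = (-9)-(-1) = -8; q=14
x=9: odd, s = (-8)-9 = -17; q=15
x=3: odd, s = (-17)-3 = -20; q=16
x=0: not odd, s = (-20)-0 = -20; q=16
x=10: not odd, s = (-20)-10 = -30; q=26
x=8: not odd, s = (-30)-8 = -38; q=34
x=13: odd, s = (-38)-13 = -51; q=35
s+q = (-51)+35 = -16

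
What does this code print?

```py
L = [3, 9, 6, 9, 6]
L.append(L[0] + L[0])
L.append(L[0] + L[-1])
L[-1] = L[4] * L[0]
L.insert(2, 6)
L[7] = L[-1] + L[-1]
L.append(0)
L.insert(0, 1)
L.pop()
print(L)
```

[1, 3, 9, 6, 6, 9, 6, 6, 36]

append L[0]+L[0] = 3+3 = 6 → [3, 9, 6, 9, 6, 6]
append L[0]+L[-1] = 3+6 = 9 → [3, 9, 6, 9, 6, 6, 9]
L[-1] = L[4]*L[0] = 6*3 = 18 → [3, 9, 6, 9, 6, 6, 18]
insert 6 at 2 → [3, 9, 6, 6, 9, 6, 6, 18]
L[7] = L[-1]+L[-1] = 18+18 = 36 → [3, 9, 6, 6, 9, 6, 6, 36]
append 0 → [3, 9, 6, 6, 9, 6, 6, 36, 0]
insert 1 at 0 → [1, 3, 9, 6, 6, 9, 6, 6, 36, 0]
pop() removes 0 → [1, 3, 9, 6, 6, 9, 6, 6, 36]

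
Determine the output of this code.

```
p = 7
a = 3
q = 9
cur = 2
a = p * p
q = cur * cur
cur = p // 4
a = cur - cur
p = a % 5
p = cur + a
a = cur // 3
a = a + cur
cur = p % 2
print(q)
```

4

a = 7*7 = 49
q = 2*2 = 4
cur = 7//4 = 1
a = 1-1 = 0
p = 0%5 = 0
p = 1+0 = 1
a = 1//3 = 0
a = 0+1 = 1
cur = 1%2 = 1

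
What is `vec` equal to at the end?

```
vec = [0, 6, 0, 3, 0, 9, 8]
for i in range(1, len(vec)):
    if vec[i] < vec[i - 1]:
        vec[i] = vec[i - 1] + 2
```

[0, 6, 8, 10, 12, 14, 16]

i=1: 6>=0, unchanged → [0, 6, 0, 3, 0, 9, 8]
i=2: 0<6, vec[2] = 6+2 = 8 → [0, 6, 8, 3, 0, 9, 8]
i=3: 3<8, vec[3] = 8+2 = 10 → [0, 6, 8, 10, 0, 9, 8]
i=4: 0<10, vec[4] = 10+2 = 12 → [0, 6, 8, 10, 12, 9, 8]
i=5: 9<12, vec[5] = 12+2 = 14 → [0, 6, 8, 10, 12, 14, 8]
i=6: 8<14, vec[6] = 14+2 = 16 → [0, 6, 8, 10, 12, 14, 16]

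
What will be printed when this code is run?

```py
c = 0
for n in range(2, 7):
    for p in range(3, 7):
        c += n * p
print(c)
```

360

n=2,p=3: c = 0+6 = 6
n=2,p=4: c = 6+8 = 14
n=2,p=5: c = 14+10 = 24
n=2,p=6: c = 24+12 = 36
n=3,p=3: c = 36+9 = 45
n=3,p=4: c = 45+12 = 57
n=3,p=5: c = 57+15 = 72
n=3,p=6: c = 72+18 = 90
n=4,p=3: c = 90+12 = 102
n=4,p=4: c = 102+16 = 118
n=4,p=5: c = 118+20 = 138
n=4,p=6: c = 138+24 = 162
n=5,p=3: c = 162+15 = 177
n=5,p=4: c = 177+20 = 197
n=5,p=5: c = 197+25 = 222
n=5,p=6: c = 222+30 = 252
n=6,p=3: c = 252+18 = 270
n=6,p=4: c = 270+24 = 294
n=6,p=5: c = 294+30 = 324
n=6,p=6: c = 324+36 = 360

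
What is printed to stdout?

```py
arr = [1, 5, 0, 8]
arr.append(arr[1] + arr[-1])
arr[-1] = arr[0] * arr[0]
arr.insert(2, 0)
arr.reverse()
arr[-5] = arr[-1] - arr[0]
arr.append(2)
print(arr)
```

[1, 0, 0, 0, 5, 1, 2]

append arr[1]+arr[-1] = 5+8 = 13 → [1, 5, 0, 8, 13]
arr[-1] = arr[0]*arr[0] = 1*1 = 1 → [1, 5, 0, 8, 1]
insert 0 at 2 → [1, 5, 0, 0, 8, 1]
reverse → [1, 8, 0, 0, 5, 1]
arr[-5] = arr[-1]-arr[0] = 1-1 = 0 → [1, 0, 0, 0, 5, 1]
append 2 → [1, 0, 0, 0, 5, 1, 2]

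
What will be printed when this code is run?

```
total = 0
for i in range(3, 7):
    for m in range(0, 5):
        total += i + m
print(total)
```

i=3,m=0: total = 0+3 = 3
i=3,m=1: total = 3+4 = 7
i=3,m=2: total = 7+5 = 12
i=3,m=3: total = 12+6 = 18
i=3,m=4: total = 18+7 = 25
i=4,m=0: total = 25+4 = 29
i=4,m=1: total = 29+5 = 34
i=4,m=2: total = 34+6 = 40
i=4,m=3: total = 40+7 = 47
i=4,m=4: total = 47+8 = 55
i=5,m=0: total = 55+5 = 60
i=5,m=1: total = 60+6 = 66
i=5,m=2: total = 66+7 = 73
i=5,m=3: total = 73+8 = 81
i=5,m=4: total = 81+9 = 90
i=6,m=0: total = 90+6 = 96
i=6,m=1: total = 96+7 = 103
i=6,m=2: total = 103+8 = 111
i=6,m=3: total = 111+9 = 120
i=6,m=4: total = 120+10 = 130

130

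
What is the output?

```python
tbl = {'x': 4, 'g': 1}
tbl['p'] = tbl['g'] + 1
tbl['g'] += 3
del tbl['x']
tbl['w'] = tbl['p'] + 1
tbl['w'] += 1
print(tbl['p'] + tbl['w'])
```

6

tbl['p'] = tbl['g']+1 = 2 → {'x': 4, 'g': 1, 'p': 2}
tbl['g'] = 1+3 = 4 → {'x': 4, 'g': 4, 'p': 2}
del 'x' → {'g': 4, 'p': 2}
tbl['w'] = tbl['p']+1 = 3 → {'g': 4, 'p': 2, 'w': 3}
tbl['w'] = 3+1 = 4 → {'g': 4, 'p': 2, 'w': 4}
tbl['p']+tbl['w'] = 2+4 = 6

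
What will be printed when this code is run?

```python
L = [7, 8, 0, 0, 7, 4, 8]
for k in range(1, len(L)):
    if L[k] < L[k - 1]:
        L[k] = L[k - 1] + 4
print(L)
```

[7, 8, 12, 16, 20, 24, 28]

k=1: 8>=7, unchanged → [7, 8, 0, 0, 7, 4, 8]
k=2: 0<8, L[2] = 8+4 = 12 → [7, 8, 12, 0, 7, 4, 8]
k=3: 0<12, L[3] = 12+4 = 16 → [7, 8, 12, 16, 7, 4, 8]
k=4: 7<16, L[4] = 16+4 = 20 → [7, 8, 12, 16, 20, 4, 8]
k=5: 4<20, L[5] = 20+4 = 24 → [7, 8, 12, 16, 20, 24, 8]
k=6: 8<24, L[6] = 24+4 = 28 → [7, 8, 12, 16, 20, 24, 28]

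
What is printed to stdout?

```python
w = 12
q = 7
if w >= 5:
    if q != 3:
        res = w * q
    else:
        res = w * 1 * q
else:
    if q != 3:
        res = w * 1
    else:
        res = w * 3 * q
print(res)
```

w=12, q=7
w >= 5 is True; q != 3 is True
→ res = w * q = 84

84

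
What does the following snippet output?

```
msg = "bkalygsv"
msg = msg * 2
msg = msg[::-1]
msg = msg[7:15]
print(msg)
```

bvsgylak

repeat ×2 → 'bkalygsvbkalygsv'
reverse → 'vsgylakbvsgylakb'
slice [7:15] → 'bvsgylak'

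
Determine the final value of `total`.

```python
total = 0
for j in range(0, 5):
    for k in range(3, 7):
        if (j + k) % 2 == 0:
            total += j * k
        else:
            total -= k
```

j=0,k=3: odd sum, total = 0-3 = -3
j=0,k=4: even sum, total = (-3)+0 = -3
j=0,k=5: odd sum, total = (-3)-5 = -8
j=0,k=6: even sum, total = (-8)+0 = -8
j=1,k=3: even sum, total = (-8)+3 = -5
j=1,k=4: odd sum, total = (-5)-4 = -9
j=1,k=5: even sum, total = (-9)+5 = -4
j=1,k=6: odd sum, total = (-4)-6 = -10
j=2,k=3: odd sum, total = (-10)-3 = -13
j=2,k=4: even sum, total = (-13)+8 = -5
j=2,k=5: odd sum, total = (-5)-5 = -10
j=2,k=6: even sum, total = (-10)+12 = 2
j=3,k=3: even sum, total = 2+9 = 11
j=3,k=4: odd sum, total = 11-4 = 7
j=3,k=5: even sum, total = 7+15 = 22
j=3,k=6: odd sum, total = 22-6 = 16
j=4,k=3: odd sum, total = 16-3 = 13
j=4,k=4: even sum, total = 13+16 = 29
j=4,k=5: odd sum, total = 29-5 = 24
j=4,k=6: even sum, total = 24+24 = 48

48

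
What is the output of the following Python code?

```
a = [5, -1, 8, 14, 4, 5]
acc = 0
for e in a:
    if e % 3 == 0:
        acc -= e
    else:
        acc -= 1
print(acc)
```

-6

e=5: not %3==0, acc = 0-1 = -1
e=-1: not %3==0, acc = (-1)-1 = -2
e=8: not %3==0, acc = (-2)-1 = -3
e=14: not %3==0, acc = (-3)-1 = -4
e=4: not %3==0, acc = (-4)-1 = -5
e=5: not %3==0, acc = (-5)-1 = -6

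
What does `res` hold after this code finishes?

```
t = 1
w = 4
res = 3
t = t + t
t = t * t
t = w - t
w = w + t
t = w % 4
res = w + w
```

t = 1+1 = 2
t = 2*2 = 4
t = 4-4 = 0
w = 4+0 = 4
t = 4%4 = 0
res = 4+4 = 8

8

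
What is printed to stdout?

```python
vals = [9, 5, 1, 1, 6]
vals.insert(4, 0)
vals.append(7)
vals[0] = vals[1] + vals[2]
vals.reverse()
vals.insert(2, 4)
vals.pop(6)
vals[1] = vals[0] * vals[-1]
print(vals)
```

[7, 42, 4, 0, 1, 1, 6]

insert 0 at 4 → [9, 5, 1, 1, 0, 6]
append 7 → [9, 5, 1, 1, 0, 6, 7]
vals[0] = vals[1]+vals[2] = 5+1 = 6 → [6, 5, 1, 1, 0, 6, 7]
reverse → [7, 6, 0, 1, 1, 5, 6]
insert 4 at 2 → [7, 6, 4, 0, 1, 1, 5, 6]
pop(6) removes 5 → [7, 6, 4, 0, 1, 1, 6]
vals[1] = vals[0]*vals[-1] = 7*6 = 42 → [7, 42, 4, 0, 1, 1, 6]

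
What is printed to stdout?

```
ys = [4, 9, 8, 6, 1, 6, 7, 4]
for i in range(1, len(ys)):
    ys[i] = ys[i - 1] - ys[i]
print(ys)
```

i=1: ys[1] = 4-9 = -5 → [4, -5, 8, 6, 1, 6, 7, 4]
i=2: ys[2] = (-5)-8 = -13 → [4, -5, -13, 6, 1, 6, 7, 4]
i=3: ys[3] = (-13)-6 = -19 → [4, -5, -13, -19, 1, 6, 7, 4]
i=4: ys[4] = (-19)-1 = -20 → [4, -5, -13, -19, -20, 6, 7, 4]
i=5: ys[5] = (-20)-6 = -26 → [4, -5, -13, -19, -20, -26, 7, 4]
i=6: ys[6] = (-26)-7 = -33 → [4, -5, -13, -19, -20, -26, -33, 4]
i=7: ys[7] = (-33)-4 = -37 → [4, -5, -13, -19, -20, -26, -33, -37]

[4, -5, -13, -19, -20, -26, -33, -37]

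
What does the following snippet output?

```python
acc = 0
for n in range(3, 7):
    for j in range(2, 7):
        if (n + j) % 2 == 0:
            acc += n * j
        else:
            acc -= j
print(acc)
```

144

n=3,j=2: odd sum, acc = 0-2 = -2
n=3,j=3: even sum, acc = (-2)+9 = 7
n=3,j=4: odd sum, acc = 7-4 = 3
n=3,j=5: even sum, acc = 3+15 = 18
n=3,j=6: odd sum, acc = 18-6 = 12
n=4,j=2: even sum, acc = 12+8 = 20
n=4,j=3: odd sum, acc = 20-3 = 17
n=4,j=4: even sum, acc = 17+16 = 33
n=4,j=5: odd sum, acc = 33-5 = 28
n=4,j=6: even sum, acc = 28+24 = 52
n=5,j=2: odd sum, acc = 52-2 = 50
n=5,j=3: even sum, acc = 50+15 = 65
n=5,j=4: odd sum, acc = 65-4 = 61
n=5,j=5: even sum, acc = 61+25 = 86
n=5,j=6: odd sum, acc = 86-6 = 80
n=6,j=2: even sum, acc = 80+12 = 92
n=6,j=3: odd sum, acc = 92-3 = 89
n=6,j=4: even sum, acc = 89+24 = 113
n=6,j=5: odd sum, acc = 113-5 = 108
n=6,j=6: even sum, acc = 108+36 = 144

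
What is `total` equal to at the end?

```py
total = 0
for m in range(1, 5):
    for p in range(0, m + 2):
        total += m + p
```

m=1,p=0: total = 0+1 = 1
m=1,p=1: total = 1+2 = 3
m=1,p=2: total = 3+3 = 6
m=2,p=0: total = 6+2 = 8
m=2,p=1: total = 8+3 = 11
m=2,p=2: total = 11+4 = 15
m=2,p=3: total = 15+5 = 20
m=3,p=0: total = 20+3 = 23
m=3,p=1: total = 23+4 = 27
m=3,p=2: total = 27+5 = 32
m=3,p=3: total = 32+6 = 38
m=3,p=4: total = 38+7 = 45
m=4,p=0: total = 45+4 = 49
m=4,p=1: total = 49+5 = 54
m=4,p=2: total = 54+6 = 60
m=4,p=3: total = 60+7 = 67
m=4,p=4: total = 67+8 = 75
m=4,p=5: total = 75+9 = 84

84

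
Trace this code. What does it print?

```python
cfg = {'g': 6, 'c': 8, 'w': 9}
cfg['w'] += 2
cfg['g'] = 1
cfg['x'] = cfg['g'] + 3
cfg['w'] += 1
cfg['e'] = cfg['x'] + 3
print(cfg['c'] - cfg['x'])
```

4

cfg['w'] = 9+2 = 11 → {'g': 6, 'c': 8, 'w': 11}
cfg['g'] = 1 → {'g': 1, 'c': 8, 'w': 11}
cfg['x'] = cfg['g']+3 = 4 → {'g': 1, 'c': 8, 'w': 11, 'x': 4}
cfg['w'] = 11+1 = 12 → {'g': 1, 'c': 8, 'w': 12, 'x': 4}
cfg['e'] = cfg['x']+3 = 7 → {'g': 1, 'c': 8, 'w': 12, 'x': 4, 'e': 7}
cfg['c']-cfg['x'] = 8-4 = 4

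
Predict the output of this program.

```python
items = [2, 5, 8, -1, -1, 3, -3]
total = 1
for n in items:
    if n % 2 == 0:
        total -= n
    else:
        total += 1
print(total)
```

-4

n=2: even, total = 1-2 = -1
n=5: not even, total = (-1)+1 = 0
n=8: even, total = 0-8 = -8
n=-1: not even, total = (-8)+1 = -7
n=-1: not even, total = (-7)+1 = -6
n=3: not even, total = (-6)+1 = -5
n=-3: not even, total = (-5)+1 = -4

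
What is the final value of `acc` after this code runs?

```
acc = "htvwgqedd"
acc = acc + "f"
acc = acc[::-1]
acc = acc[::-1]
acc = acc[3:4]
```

'w'

+ 'f' → 'htvwgqeddf'
reverse → 'fddeqgwvth'
reverse → 'htvwgqeddf'
slice [3:4] → 'w'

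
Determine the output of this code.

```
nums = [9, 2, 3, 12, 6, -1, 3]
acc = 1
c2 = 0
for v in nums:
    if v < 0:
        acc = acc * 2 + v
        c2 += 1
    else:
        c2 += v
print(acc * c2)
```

v=9: not <0; c2=9
v=2: not <0; c2=11
v=3: not <0; c2=14
v=12: not <0; c2=26
v=6: not <0; c2=32
v=-1: <0, acc = 1*2+(-1) = 1; c2=33
v=3: not <0; c2=36
acc*c2 = 1*36 = 36

36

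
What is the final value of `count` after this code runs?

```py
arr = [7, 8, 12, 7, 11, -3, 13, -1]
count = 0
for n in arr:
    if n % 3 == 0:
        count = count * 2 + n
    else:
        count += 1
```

n=7: not %3==0, count = 0+1 = 1
n=8: not %3==0, count = 1+1 = 2
n=12: %3==0, count = 2*2+12 = 16
n=7: not %3==0, count = 16+1 = 17
n=11: not %3==0, count = 17+1 = 18
n=-3: %3==0, count = 18*2+(-3) = 33
n=13: not %3==0, count = 33+1 = 34
n=-1: not %3==0, count = 34+1 = 35

35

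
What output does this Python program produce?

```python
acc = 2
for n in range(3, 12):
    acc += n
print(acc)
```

n=3: acc = 2+3 = 5
n=4: acc = 5+4 = 9
n=5: acc = 9+5 = 14
n=6: acc = 14+6 = 20
n=7: acc = 20+7 = 27
n=8: acc = 27+8 = 35
n=9: acc = 35+9 = 44
n=10: acc = 44+10 = 54
n=11: acc = 54+11 = 65

65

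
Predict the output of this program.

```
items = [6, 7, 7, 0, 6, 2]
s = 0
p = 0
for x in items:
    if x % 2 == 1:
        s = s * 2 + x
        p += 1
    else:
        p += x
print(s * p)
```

x=6: not odd; p=6
x=7: odd, s = 0*2+7 = 7; p=7
x=7: odd, s = 7*2+7 = 21; p=8
x=0: not odd; p=8
x=6: not odd; p=14
x=2: not odd; p=16
s*p = 21*16 = 336

336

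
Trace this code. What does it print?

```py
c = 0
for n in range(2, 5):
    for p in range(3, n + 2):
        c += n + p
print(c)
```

42

n=2,p=3: c = 0+5 = 5
n=3,p=3: c = 5+6 = 11
n=3,p=4: c = 11+7 = 18
n=4,p=3: c = 18+7 = 25
n=4,p=4: c = 25+8 = 33
n=4,p=5: c = 33+9 = 42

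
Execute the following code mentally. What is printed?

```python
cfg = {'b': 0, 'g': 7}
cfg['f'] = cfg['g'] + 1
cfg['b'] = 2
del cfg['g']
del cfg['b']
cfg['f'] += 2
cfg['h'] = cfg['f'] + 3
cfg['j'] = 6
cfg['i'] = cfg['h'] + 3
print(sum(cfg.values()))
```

45

cfg['f'] = cfg['g']+1 = 8 → {'b': 0, 'g': 7, 'f': 8}
cfg['b'] = 2 → {'b': 2, 'g': 7, 'f': 8}
del 'g' → {'b': 2, 'f': 8}
del 'b' → {'f': 8}
cfg['f'] = 8+2 = 10 → {'f': 10}
cfg['h'] = cfg['f']+3 = 13 → {'f': 10, 'h': 13}
cfg['j'] = 6 → {'f': 10, 'h': 13, 'j': 6}
cfg['i'] = cfg['h']+3 = 16 → {'f': 10, 'h': 13, 'j': 6, 'i': 16}
sum of values = 45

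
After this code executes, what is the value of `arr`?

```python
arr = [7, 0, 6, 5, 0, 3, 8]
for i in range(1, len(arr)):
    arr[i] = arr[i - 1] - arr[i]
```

[7, 7, 1, -4, -4, -7, -15]

i=1: arr[1] = 7-0 = 7 → [7, 7, 6, 5, 0, 3, 8]
i=2: arr[2] = 7-6 = 1 → [7, 7, 1, 5, 0, 3, 8]
i=3: arr[3] = 1-5 = -4 → [7, 7, 1, -4, 0, 3, 8]
i=4: arr[4] = (-4)-0 = -4 → [7, 7, 1, -4, -4, 3, 8]
i=5: arr[5] = (-4)-3 = -7 → [7, 7, 1, -4, -4, -7, 8]
i=6: arr[6] = (-7)-8 = -15 → [7, 7, 1, -4, -4, -7, -15]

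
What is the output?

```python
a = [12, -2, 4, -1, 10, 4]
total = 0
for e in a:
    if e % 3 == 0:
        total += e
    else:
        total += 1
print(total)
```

e=12: %3==0, total = 0+12 = 12
e=-2: not %3==0, total = 12+1 = 13
e=4: not %3==0, total = 13+1 = 14
e=-1: not %3==0, total = 14+1 = 15
e=10: not %3==0, total = 15+1 = 16
e=4: not %3==0, total = 16+1 = 17

17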